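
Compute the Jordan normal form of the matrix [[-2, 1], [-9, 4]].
J = [[1, 1], [0, 1]]

The characteristic polynomial is det(xI - A) = (x - 1)^2, so the eigenvalues are 1 (algebraic multiplicity 2).

For λ = 1: rank(A - I) = 1, rank((A - I)^2) = 0. The eigenspace has dimension 2 - 1 = 1, so there is 1 Jordan block; the rank sequence gives block sizes [2].

Assembling the blocks gives the Jordan form J above.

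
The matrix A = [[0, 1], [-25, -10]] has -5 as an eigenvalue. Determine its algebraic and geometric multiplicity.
The characteristic polynomial is (x + 5)^2, so the factor x + 5 appears with exponent 2: the algebraic multiplicity is 2.

rank(A + 5I) = 1, so the eigenspace has dimension 2 - 1 = 1: the geometric multiplicity is 1.

Since 1 < 2, A is not diagonalizable.

algebraic multiplicity 2, geometric multiplicity 1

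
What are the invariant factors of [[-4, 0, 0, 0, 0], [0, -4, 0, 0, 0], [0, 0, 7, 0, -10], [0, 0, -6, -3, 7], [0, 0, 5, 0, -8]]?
The Jordan structure of A has elementary divisors (x + 4), (x + 4), (x + 3)^2, (x - 2). Arranging the block sizes at each eigenvalue in decreasing order and taking row products gives the invariant factors.

Invariant factors (smallest first, each dividing the next): x + 4, (x - 2)(x + 3)^2(x + 4).

Check: the last factor (x - 2)(x + 3)^2(x + 4) is the minimal polynomial, and the product (x - 2)(x + 3)^2(x + 4)^2 is the characteristic polynomial.

x + 4, (x - 2)(x + 3)^2(x + 4)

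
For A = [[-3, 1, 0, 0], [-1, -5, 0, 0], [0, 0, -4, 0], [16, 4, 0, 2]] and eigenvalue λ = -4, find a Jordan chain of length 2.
v_1 = [[0, 1, 0, -1]]^T, v_2 = [[1, -1, 0, -2]]^T

We seek v_1 ∈ ker((A + 4I)^2) \ ker(A + 4I), then set v_{i+1} = (A + 4I) v_i.

One such chain is v_1 = [[0, 1, 0, -1]]^T, v_2 = [[1, -1, 0, -2]]^T. Check: (A + 4I) v_2 = [[0, 0, 0, 0]]^T = 0.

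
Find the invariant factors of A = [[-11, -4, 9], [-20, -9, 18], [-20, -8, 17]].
x + 1, (x + 1)^2

The Jordan structure of A has elementary divisors (x + 1)^2, (x + 1). Arranging the block sizes at each eigenvalue in decreasing order and taking row products gives the invariant factors.

Invariant factors (smallest first, each dividing the next): x + 1, (x + 1)^2.

Check: the last factor (x + 1)^2 is the minimal polynomial, and the product (x + 1)^3 is the characteristic polynomial.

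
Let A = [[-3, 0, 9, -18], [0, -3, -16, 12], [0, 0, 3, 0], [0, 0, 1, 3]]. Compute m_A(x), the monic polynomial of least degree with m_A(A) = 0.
m_A(x) = (x - 3)^2(x + 3)

The characteristic polynomial factors as (x - 3)^2(x + 3)^2. The minimal polynomial is ∏(x - λ)^{k_λ} where k_λ is the size of the largest Jordan block at λ.

For λ = -3: rank(A + 3I) = 2, and the largest Jordan block has size 1 (the smallest k with rank((A + 3I)^k) = rank((A + 3I)^(k+1))).
For λ = 3: rank(A - 3I) = 3, and the largest Jordan block has size 2 (the smallest k with rank((A - 3I)^k) = rank((A - 3I)^(k+1))).

So m_A(x) = (x - 3)^2(x + 3).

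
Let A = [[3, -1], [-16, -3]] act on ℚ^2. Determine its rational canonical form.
The invariant factors of A (the non-unit diagonal entries of the Smith normal form of xI - A over ℚ[x]) are (x - 5)(x + 5), each dividing the next. The characteristic polynomial is their product, (x - 5)(x + 5).

The rational canonical form is the block-diagonal matrix of companion matrices C(f_i):
R = [[0, 25], [1, 0]].

R = [[0, 25], [1, 0]]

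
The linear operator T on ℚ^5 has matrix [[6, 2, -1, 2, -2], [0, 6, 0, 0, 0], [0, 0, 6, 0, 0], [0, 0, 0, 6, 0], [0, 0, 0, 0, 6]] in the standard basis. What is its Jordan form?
The characteristic polynomial is det(xI - A) = (x - 6)^5, so the eigenvalues are 6 (algebraic multiplicity 5).

For λ = 6: rank(A - 6I) = 1, rank((A - 6I)^2) = 0. The eigenspace has dimension 5 - 1 = 4, so there are 4 Jordan blocks; the rank sequence gives block sizes [2, 1, 1, 1].

Assembling the blocks gives the Jordan form J above.

J = [[6, 1, 0, 0, 0], [0, 6, 0, 0, 0], [0, 0, 6, 0, 0], [0, 0, 0, 6, 0], [0, 0, 0, 0, 6]]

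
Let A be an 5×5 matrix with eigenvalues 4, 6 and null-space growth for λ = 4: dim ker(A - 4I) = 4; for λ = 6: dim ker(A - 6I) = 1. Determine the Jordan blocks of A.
Jordan blocks: (4, 1), (4, 1), (4, 1), (4, 1), (6, 1)

λ = 4: successive nullity increments [4] count blocks of size ≥ k; block sizes are [1, 1, 1, 1].
λ = 6: successive nullity increments [1] count blocks of size ≥ k; block sizes are [1].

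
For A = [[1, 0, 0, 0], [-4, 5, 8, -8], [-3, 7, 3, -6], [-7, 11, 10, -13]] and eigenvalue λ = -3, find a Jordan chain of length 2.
We seek v_1 ∈ ker((A + 3I)^2) \ ker(A + 3I), then set v_{i+1} = (A + 3I) v_i.

One such chain is v_1 = [[0, 1, 1, 2]]^T, v_2 = [[0, 0, 1, 1]]^T. Check: (A + 3I) v_2 = [[0, 0, 0, 0]]^T = 0.

v_1 = [[0, 1, 1, 2]]^T, v_2 = [[0, 0, 1, 1]]^T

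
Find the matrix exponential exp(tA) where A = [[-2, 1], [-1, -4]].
A has Jordan form J = [[-3, 1], [0, -3]] with A = PJP^{-1}, so e^{tA} = P e^{tJ} P^{-1}.

For a Jordan block J_k(λ), e^{tJ_k(λ)} = e^{λt} · (I + tN + t^2 N^2/2! + ... + t^{k-1} N^{k-1}/(k-1)!) where N is the nilpotent superdiagonal part.

Assembling the blocks and conjugating back gives the entries of e^{tA} as shown above.

e^{tA} = [[(t + 1)*e^{-3*t}, t*e^{-3*t}], [-t*e^{-3*t}, (1 - t)*e^{-3*t}]]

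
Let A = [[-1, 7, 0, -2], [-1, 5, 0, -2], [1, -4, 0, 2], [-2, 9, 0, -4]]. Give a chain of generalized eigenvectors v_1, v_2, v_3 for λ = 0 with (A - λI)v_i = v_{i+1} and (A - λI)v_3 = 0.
We seek v_1 ∈ ker(A^3) \ ker(A^2), then set v_{i+1} = A v_i.

One such chain is v_1 = [[1, 0, 1, -1]]^T, v_2 = [[1, 1, -1, 2]]^T, v_3 = [[2, 0, 1, -1]]^T. Check: A v_3 = [[0, 0, 0, 0]]^T = 0.

v_1 = [[1, 0, 1, -1]]^T, v_2 = [[1, 1, -1, 2]]^T, v_3 = [[2, 0, 1, -1]]^T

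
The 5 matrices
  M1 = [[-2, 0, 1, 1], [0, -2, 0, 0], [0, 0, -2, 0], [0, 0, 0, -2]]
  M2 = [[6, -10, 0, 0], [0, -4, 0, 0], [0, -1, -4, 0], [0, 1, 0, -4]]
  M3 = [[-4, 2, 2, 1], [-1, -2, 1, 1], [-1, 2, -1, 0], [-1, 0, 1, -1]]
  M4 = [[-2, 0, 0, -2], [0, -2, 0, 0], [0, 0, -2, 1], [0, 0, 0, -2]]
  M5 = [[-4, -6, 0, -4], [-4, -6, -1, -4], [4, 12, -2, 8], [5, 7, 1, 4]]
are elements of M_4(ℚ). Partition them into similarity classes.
3 classes: {M1, M4}, {M2}, {M3, M5}

Characteristic polynomials: χ_{M1} = (x + 2)^4, χ_{M2} = (x - 6)(x + 4)^3, χ_{M3} = (x + 2)^4, χ_{M4} = (x + 2)^4, χ_{M5} = (x + 2)^4.

{M1, M4}: invariant factors x + 2, x + 2, (x + 2)^2.

{M2}: invariant factors x + 4, (x - 6)(x + 4)^2.

{M3, M5}: invariant factors x + 2, (x + 2)^3.

Matrices are similar if and only if their invariant-factor lists agree; the partition into similarity classes is {M1, M4}, {M2}, {M3, M5}.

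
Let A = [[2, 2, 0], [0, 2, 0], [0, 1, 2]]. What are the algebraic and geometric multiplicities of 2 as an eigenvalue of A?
algebraic multiplicity 3, geometric multiplicity 2

The characteristic polynomial is (x - 2)^3, so the factor x - 2 appears with exponent 3: the algebraic multiplicity is 3.

rank(A - 2I) = 1, so the eigenspace has dimension 3 - 1 = 2: the geometric multiplicity is 2.

Since 2 < 3, A is not diagonalizable.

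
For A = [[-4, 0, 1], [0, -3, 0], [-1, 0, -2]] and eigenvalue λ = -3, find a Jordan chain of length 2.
v_1 = [[-1, 0, 0]]^T, v_2 = [[1, 0, 1]]^T

We seek v_1 ∈ ker((A + 3I)^2) \ ker(A + 3I), then set v_{i+1} = (A + 3I) v_i.

One such chain is v_1 = [[-1, 0, 0]]^T, v_2 = [[1, 0, 1]]^T. Check: (A + 3I) v_2 = [[0, 0, 0]]^T = 0.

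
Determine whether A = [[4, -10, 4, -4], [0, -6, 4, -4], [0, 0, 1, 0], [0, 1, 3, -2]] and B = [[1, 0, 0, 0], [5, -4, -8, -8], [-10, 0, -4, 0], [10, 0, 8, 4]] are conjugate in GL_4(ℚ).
Both have characteristic polynomial (x - 4)(x - 1)(x + 4)^2, but the minimal polynomial of A is (x - 4)(x - 1)(x + 4)^2 while the minimal polynomial of B is (x - 4)(x - 1)(x + 4). The minimal polynomial is a similarity invariant, so A and B are not similar.

No.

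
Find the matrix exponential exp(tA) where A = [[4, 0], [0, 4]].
e^{tA} = [[e^{4*t}, 0], [0, e^{4*t}]]

A has Jordan form J = [[4, 0], [0, 4]] with A = PJP^{-1}, so e^{tA} = P e^{tJ} P^{-1}.

For a Jordan block J_k(λ), e^{tJ_k(λ)} = e^{λt} · (I + tN + t^2 N^2/2! + ... + t^{k-1} N^{k-1}/(k-1)!) where N is the nilpotent superdiagonal part.

Assembling the blocks and conjugating back gives the entries of e^{tA} as shown above.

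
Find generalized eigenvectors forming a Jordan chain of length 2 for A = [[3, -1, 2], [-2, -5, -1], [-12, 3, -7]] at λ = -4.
We seek v_1 ∈ ker((A + 4I)^2) \ ker(A + 4I), then set v_{i+1} = (A + 4I) v_i.

One such chain is v_1 = [[-1, 0, 3]]^T, v_2 = [[-1, -1, 3]]^T. Check: (A + 4I) v_2 = [[0, 0, 0]]^T = 0.

v_1 = [[-1, 0, 3]]^T, v_2 = [[-1, -1, 3]]^T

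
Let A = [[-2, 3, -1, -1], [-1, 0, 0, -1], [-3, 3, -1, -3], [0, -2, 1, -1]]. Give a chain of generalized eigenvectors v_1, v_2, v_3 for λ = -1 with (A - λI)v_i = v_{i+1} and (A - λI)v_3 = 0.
v_1 = [[2, 2, 4, 1]]^T, v_2 = [[-1, -1, -3, 0]]^T, v_3 = [[1, 0, 0, -1]]^T

We seek v_1 ∈ ker((A + I)^3) \ ker((A + I)^2), then set v_{i+1} = (A + I) v_i.

One such chain is v_1 = [[2, 2, 4, 1]]^T, v_2 = [[-1, -1, -3, 0]]^T, v_3 = [[1, 0, 0, -1]]^T. Check: (A + I) v_3 = [[0, 0, 0, 0]]^T = 0.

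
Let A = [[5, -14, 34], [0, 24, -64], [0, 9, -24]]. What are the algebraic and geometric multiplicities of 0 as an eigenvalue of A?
The characteristic polynomial is x^2(x - 5), so the factor x appears with exponent 2: the algebraic multiplicity is 2.

rank(A) = 2, so the eigenspace has dimension 3 - 2 = 1: the geometric multiplicity is 1.

Since 1 < 2, A is not diagonalizable.

algebraic multiplicity 2, geometric multiplicity 1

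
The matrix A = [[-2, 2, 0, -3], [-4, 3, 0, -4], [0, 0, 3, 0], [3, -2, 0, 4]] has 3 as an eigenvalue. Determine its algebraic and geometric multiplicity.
algebraic multiplicity 2, geometric multiplicity 2

The characteristic polynomial is (x - 3)^2(x - 1)^2, so the factor x - 3 appears with exponent 2: the algebraic multiplicity is 2.

rank(A - 3I) = 2, so the eigenspace has dimension 4 - 2 = 2: the geometric multiplicity is 2.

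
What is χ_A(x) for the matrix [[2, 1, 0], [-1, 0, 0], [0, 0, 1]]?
xI - A = [[x - 2, -1, 0], [1, x, 0], [0, 0, x - 1]].

Expanding det(xI - A) along the first row:
det(xI - A) = + (x - 2)·det([[x, 0], [0, x - 1]]) - (-1)·det([[1, 0], [0, x - 1]]) + (0)·det([[1, x], [0, 0]]).

Evaluating gives χ_A(x) = x^3 - 3x^2 + 3x - 1 = (x - 1)^3.

χ_A(x) = (x - 1)^3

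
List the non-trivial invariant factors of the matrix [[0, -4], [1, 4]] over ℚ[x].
(x - 2)^2

The Jordan structure of A has elementary divisors (x - 2)^2. Arranging the block sizes at each eigenvalue in decreasing order and taking row products gives the invariant factors.

Invariant factors (smallest first, each dividing the next): (x - 2)^2.

Check: the last factor (x - 2)^2 is the minimal polynomial, and the product (x - 2)^2 is the characteristic polynomial.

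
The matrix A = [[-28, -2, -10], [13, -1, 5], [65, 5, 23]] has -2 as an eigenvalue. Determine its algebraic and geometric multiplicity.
The characteristic polynomial is (x + 2)^3, so the factor x + 2 appears with exponent 3: the algebraic multiplicity is 3.

rank(A + 2I) = 1, so the eigenspace has dimension 3 - 1 = 2: the geometric multiplicity is 2.

Since 2 < 3, A is not diagonalizable.

algebraic multiplicity 3, geometric multiplicity 2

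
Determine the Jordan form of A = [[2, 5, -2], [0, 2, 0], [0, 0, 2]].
The characteristic polynomial is det(xI - A) = (x - 2)^3, so the eigenvalues are 2 (algebraic multiplicity 3).

For λ = 2: rank(A - 2I) = 1, rank((A - 2I)^2) = 0. The eigenspace has dimension 3 - 1 = 2, so there are 2 Jordan blocks; the rank sequence gives block sizes [2, 1].

Assembling the blocks gives the Jordan form J above.

J = [[2, 1, 0], [0, 2, 0], [0, 0, 2]]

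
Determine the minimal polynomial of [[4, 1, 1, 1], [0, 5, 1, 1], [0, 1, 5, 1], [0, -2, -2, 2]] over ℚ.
m_A(x) = (x - 4)^2

The characteristic polynomial factors as (x - 4)^4. The minimal polynomial is ∏(x - λ)^{k_λ} where k_λ is the size of the largest Jordan block at λ.

For λ = 4: rank(A - 4I) = 1, and the largest Jordan block has size 2 (the smallest k with rank((A - 4I)^k) = rank((A - 4I)^(k+1))).

So m_A(x) = (x - 4)^2.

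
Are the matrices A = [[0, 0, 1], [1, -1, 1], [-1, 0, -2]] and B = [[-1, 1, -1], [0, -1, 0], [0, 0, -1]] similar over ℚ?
Two matrices over a field are similar if and only if they have the same invariant factors.

Both A and B have characteristic polynomial (x + 1)^3 and minimal polynomial (x + 1)^2. Computing further, both have invariant factors x + 1, (x + 1)^2. Hence A and B are similar.

Yes.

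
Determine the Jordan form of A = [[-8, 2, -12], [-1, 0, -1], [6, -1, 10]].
The characteristic polynomial is det(xI - A) = (x - 4)(x + 1)^2, so the eigenvalues are -1 (algebraic multiplicity 2), 4 (algebraic multiplicity 1).

For λ = -1: rank(A + I) = 2, rank((A + I)^2) = 1. The eigenspace has dimension 3 - 2 = 1, so there is 1 Jordan block; the rank sequence gives block sizes [2].

For λ = 4: algebraic multiplicity 1 gives one 1×1 block.

Assembling the blocks gives the Jordan form J above.

J = [[-1, 1, 0], [0, -1, 0], [0, 0, 4]]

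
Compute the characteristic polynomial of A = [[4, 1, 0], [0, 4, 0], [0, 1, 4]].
xI - A = [[x - 4, -1, 0], [0, x - 4, 0], [0, -1, x - 4]].

Expanding det(xI - A) along the first row:
det(xI - A) = + (x - 4)·det([[x - 4, 0], [-1, x - 4]]) - (-1)·det([[0, 0], [0, x - 4]]) + (0)·det([[0, x - 4], [0, -1]]).

Evaluating gives χ_A(x) = x^3 - 12x^2 + 48x - 64 = (x - 4)^3.

χ_A(x) = (x - 4)^3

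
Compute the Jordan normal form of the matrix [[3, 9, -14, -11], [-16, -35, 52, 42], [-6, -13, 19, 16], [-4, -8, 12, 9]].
The characteristic polynomial is det(xI - A) = (x + 1)^4, so the eigenvalues are -1 (algebraic multiplicity 4).

For λ = -1: rank(A + I) = 2, rank((A + I)^2) = 0. The eigenspace has dimension 4 - 2 = 2, so there are 2 Jordan blocks; the rank sequence gives block sizes [2, 2].

Assembling the blocks gives the Jordan form J above.

J = [[-1, 1, 0, 0], [0, -1, 0, 0], [0, 0, -1, 1], [0, 0, 0, -1]]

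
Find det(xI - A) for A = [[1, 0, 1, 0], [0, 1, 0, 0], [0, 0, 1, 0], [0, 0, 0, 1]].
xI - A = [[x - 1, 0, -1, 0], [0, x - 1, 0, 0], [0, 0, x - 1, 0], [0, 0, 0, x - 1]].

Expanding det(xI - A) along the first row:
det(xI - A) = + (x - 1)·det([[x - 1, 0, 0], [0, x - 1, 0], [0, 0, x - 1]]) - (0)·det([[0, 0, 0], [0, x - 1, 0], [0, 0, x - 1]]) + (-1)·det([[0, x - 1, 0], [0, 0, 0], [0, 0, x - 1]]) - (0)·det([[0, x - 1, 0], [0, 0, x - 1], [0, 0, 0]]).

Evaluating gives χ_A(x) = x^4 - 4x^3 + 6x^2 - 4x + 1 = (x - 1)^4.

χ_A(x) = (x - 1)^4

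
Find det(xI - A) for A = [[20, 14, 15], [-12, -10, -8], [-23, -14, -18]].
χ_A(x) = (x + 2)(x + 3)^2

xI - A = [[x - 20, -14, -15], [12, x + 10, 8], [23, 14, x + 18]].

Expanding det(xI - A) along the first row:
det(xI - A) = + (x - 20)·det([[x + 10, 8], [14, x + 18]]) - (-14)·det([[12, 8], [23, x + 18]]) + (-15)·det([[12, x + 10], [23, 14]]).

Evaluating gives χ_A(x) = x^3 + 8x^2 + 21x + 18 = (x + 2)(x + 3)^2.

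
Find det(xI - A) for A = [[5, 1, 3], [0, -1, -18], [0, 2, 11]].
χ_A(x) = (x - 5)^3

xI - A = [[x - 5, -1, -3], [0, x + 1, 18], [0, -2, x - 11]].

Expanding det(xI - A) along the first row:
det(xI - A) = + (x - 5)·det([[x + 1, 18], [-2, x - 11]]) - (-1)·det([[0, 18], [0, x - 11]]) + (-3)·det([[0, x + 1], [0, -2]]).

Evaluating gives χ_A(x) = x^3 - 15x^2 + 75x - 125 = (x - 5)^3.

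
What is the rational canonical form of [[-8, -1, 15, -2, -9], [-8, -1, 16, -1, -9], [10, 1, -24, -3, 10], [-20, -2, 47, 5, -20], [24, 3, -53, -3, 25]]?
The invariant factors of A (the non-unit diagonal entries of the Smith normal form of xI - A over ℚ[x]) are x(x + 3)(x^3 - 3x + 3), each dividing the next. The characteristic polynomial is their product, x(x + 3)(x^3 - 3x + 3).

The rational canonical form is the block-diagonal matrix of companion matrices C(f_i):
R = [[0, 0, 0, 0, 0], [1, 0, 0, 0, -9], [0, 1, 0, 0, 6], [0, 0, 1, 0, 3], [0, 0, 0, 1, -3]].

Note the characteristic polynomial does not split into linear factors over ℚ, so A has no Jordan form over ℚ; the rational canonical form exists over any field.

R = [[0, 0, 0, 0, 0], [1, 0, 0, 0, -9], [0, 1, 0, 0, 6], [0, 0, 1, 0, 3], [0, 0, 0, 1, -3]]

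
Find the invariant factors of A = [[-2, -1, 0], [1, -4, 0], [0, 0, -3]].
x + 3, (x + 3)^2

The Jordan structure of A has elementary divisors (x + 3)^2, (x + 3). Arranging the block sizes at each eigenvalue in decreasing order and taking row products gives the invariant factors.

Invariant factors (smallest first, each dividing the next): x + 3, (x + 3)^2.

Check: the last factor (x + 3)^2 is the minimal polynomial, and the product (x + 3)^3 is the characteristic polynomial.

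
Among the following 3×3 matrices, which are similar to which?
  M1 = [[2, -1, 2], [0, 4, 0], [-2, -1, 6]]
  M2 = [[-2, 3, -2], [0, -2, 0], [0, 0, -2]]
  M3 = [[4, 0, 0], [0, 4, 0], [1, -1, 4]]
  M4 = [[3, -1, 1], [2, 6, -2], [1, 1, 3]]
Characteristic polynomials: χ_{M1} = (x - 4)^3, χ_{M2} = (x + 2)^3, χ_{M3} = (x - 4)^3, χ_{M4} = (x - 4)^3.

{M1, M3, M4}: invariant factors x - 4, (x - 4)^2.

{M2}: invariant factors x + 2, (x + 2)^2.

Matrices are similar if and only if their invariant-factor lists agree; the partition into similarity classes is {M1, M3, M4}, {M2}.

2 classes: {M1, M3, M4}, {M2}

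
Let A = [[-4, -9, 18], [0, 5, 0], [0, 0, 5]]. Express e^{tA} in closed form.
A has Jordan form J = [[-4, 0, 0], [0, 5, 0], [0, 0, 5]] with A = PJP^{-1}, so e^{tA} = P e^{tJ} P^{-1}.

For a Jordan block J_k(λ), e^{tJ_k(λ)} = e^{λt} · (I + tN + t^2 N^2/2! + ... + t^{k-1} N^{k-1}/(k-1)!) where N is the nilpotent superdiagonal part.

Assembling the blocks and conjugating back gives the entries of e^{tA} as shown above.

e^{tA} = [[e^{-4*t}, (1 - e^{9*t})*e^{-4*t}, (2*e^{9*t} - 2)*e^{-4*t}], [0, e^{5*t}, 0], [0, 0, e^{5*t}]]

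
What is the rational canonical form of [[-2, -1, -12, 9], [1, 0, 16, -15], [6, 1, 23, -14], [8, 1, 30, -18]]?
R = [[0, 0, 0, 3], [1, 0, 0, -13], [0, 1, 0, 4], [0, 0, 1, 3]]

The invariant factors of A (the non-unit diagonal entries of the Smith normal form of xI - A over ℚ[x]) are (x - 3)(x^3 - 4x + 1), each dividing the next. The characteristic polynomial is their product, (x - 3)(x^3 - 4x + 1).

The rational canonical form is the block-diagonal matrix of companion matrices C(f_i):
R = [[0, 0, 0, 3], [1, 0, 0, -13], [0, 1, 0, 4], [0, 0, 1, 3]].

Note the characteristic polynomial does not split into linear factors over ℚ, so A has no Jordan form over ℚ; the rational canonical form exists over any field.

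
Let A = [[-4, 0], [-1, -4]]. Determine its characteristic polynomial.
χ_A(x) = (x + 4)^2

xI - A = [[x + 4, 0], [1, x + 4]].

Expanding det(xI - A) along the first row:
det(xI - A) = + (x + 4)·det([[x + 4]]) - (0)·det([[1]]).

Evaluating gives χ_A(x) = x^2 + 8x + 16 = (x + 4)^2.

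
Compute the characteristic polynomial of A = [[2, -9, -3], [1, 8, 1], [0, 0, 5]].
xI - A = [[x - 2, 9, 3], [-1, x - 8, -1], [0, 0, x - 5]].

Expanding det(xI - A) along the first row:
det(xI - A) = + (x - 2)·det([[x - 8, -1], [0, x - 5]]) - (9)·det([[-1, -1], [0, x - 5]]) + (3)·det([[-1, x - 8], [0, 0]]).

Evaluating gives χ_A(x) = x^3 - 15x^2 + 75x - 125 = (x - 5)^3.

χ_A(x) = (x - 5)^3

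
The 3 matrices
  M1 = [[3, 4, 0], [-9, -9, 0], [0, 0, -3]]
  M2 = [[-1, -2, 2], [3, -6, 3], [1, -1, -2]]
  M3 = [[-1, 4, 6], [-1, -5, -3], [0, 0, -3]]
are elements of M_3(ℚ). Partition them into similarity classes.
1 class: {M1, M2, M3}

Characteristic polynomials: χ_{M1} = (x + 3)^3, χ_{M2} = (x + 3)^3, χ_{M3} = (x + 3)^3.

{M1, M2, M3}: invariant factors x + 3, (x + 3)^2.

Matrices are similar if and only if their invariant-factor lists agree; the partition into similarity classes is {M1, M2, M3}.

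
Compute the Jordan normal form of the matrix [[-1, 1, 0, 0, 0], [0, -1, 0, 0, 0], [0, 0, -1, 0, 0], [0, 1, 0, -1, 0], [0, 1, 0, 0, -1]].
The characteristic polynomial is det(xI - A) = (x + 1)^5, so the eigenvalues are -1 (algebraic multiplicity 5).

For λ = -1: rank(A + I) = 1, rank((A + I)^2) = 0. The eigenspace has dimension 5 - 1 = 4, so there are 4 Jordan blocks; the rank sequence gives block sizes [2, 1, 1, 1].

Assembling the blocks gives the Jordan form J above.

J = [[-1, 1, 0, 0, 0], [0, -1, 0, 0, 0], [0, 0, -1, 0, 0], [0, 0, 0, -1, 0], [0, 0, 0, 0, -1]]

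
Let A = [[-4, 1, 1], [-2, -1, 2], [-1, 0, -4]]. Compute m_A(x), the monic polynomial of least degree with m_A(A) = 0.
m_A(x) = (x + 3)^3

The characteristic polynomial factors as (x + 3)^3. The minimal polynomial is ∏(x - λ)^{k_λ} where k_λ is the size of the largest Jordan block at λ.

For λ = -3: rank(A + 3I) = 2, and the largest Jordan block has size 3 (the smallest k with rank((A + 3I)^k) = rank((A + 3I)^(k+1))).

So m_A(x) = (x + 3)^3.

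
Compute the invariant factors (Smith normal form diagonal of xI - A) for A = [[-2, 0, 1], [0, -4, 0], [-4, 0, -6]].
The Jordan structure of A has elementary divisors (x + 4)^2, (x + 4). Arranging the block sizes at each eigenvalue in decreasing order and taking row products gives the invariant factors.

Invariant factors (smallest first, each dividing the next): x + 4, (x + 4)^2.

Check: the last factor (x + 4)^2 is the minimal polynomial, and the product (x + 4)^3 is the characteristic polynomial.

x + 4, (x + 4)^2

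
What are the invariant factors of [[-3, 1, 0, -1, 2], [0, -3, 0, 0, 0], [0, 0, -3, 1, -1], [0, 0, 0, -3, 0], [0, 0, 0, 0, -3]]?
The Jordan structure of A has elementary divisors (x + 3)^2, (x + 3)^2, (x + 3). Arranging the block sizes at each eigenvalue in decreasing order and taking row products gives the invariant factors.

Invariant factors (smallest first, each dividing the next): x + 3, (x + 3)^2, (x + 3)^2.

Check: the last factor (x + 3)^2 is the minimal polynomial, and the product (x + 3)^5 is the characteristic polynomial.

x + 3, (x + 3)^2, (x + 3)^2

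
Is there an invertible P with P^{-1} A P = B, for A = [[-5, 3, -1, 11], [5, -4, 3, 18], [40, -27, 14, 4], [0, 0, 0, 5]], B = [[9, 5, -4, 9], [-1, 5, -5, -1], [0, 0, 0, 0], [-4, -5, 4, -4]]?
Two matrices over a field are similar if and only if they have the same invariant factors.

Both A and B have characteristic polynomial x^2(x - 5)^2 and minimal polynomial x^2(x - 5)^2. Computing further, both have invariant factors x^2(x - 5)^2. Hence A and B are similar.

Yes.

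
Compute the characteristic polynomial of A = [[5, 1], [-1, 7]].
xI - A = [[x - 5, -1], [1, x - 7]].

Expanding det(xI - A) along the first row:
det(xI - A) = + (x - 5)·det([[x - 7]]) - (-1)·det([[1]]).

Evaluating gives χ_A(x) = x^2 - 12x + 36 = (x - 6)^2.

χ_A(x) = (x - 6)^2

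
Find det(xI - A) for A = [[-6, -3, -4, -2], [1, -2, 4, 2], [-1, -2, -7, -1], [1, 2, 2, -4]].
χ_A(x) = (x + 4)(x + 5)^3

xI - A = [[x + 6, 3, 4, 2], [-1, x + 2, -4, -2], [1, 2, x + 7, 1], [-1, -2, -2, x + 4]].

Expanding det(xI - A) along the first row:
det(xI - A) = + (x + 6)·det([[x + 2, -4, -2], [2, x + 7, 1], [-2, -2, x + 4]]) - (3)·det([[-1, -4, -2], [1, x + 7, 1], [-1, -2, x + 4]]) + (4)·det([[-1, x + 2, -2], [1, 2, 1], [-1, -2, x + 4]]) - (2)·det([[-1, x + 2, -4], [1, 2, x + 7], [-1, -2, -2]]).

Evaluating gives χ_A(x) = x^4 + 19x^3 + 135x^2 + 425x + 500 = (x + 4)(x + 5)^3.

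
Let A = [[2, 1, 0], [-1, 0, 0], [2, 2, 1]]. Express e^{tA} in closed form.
e^{tA} = [[(t + 1)*e^{t}, t*e^{t}, 0], [-t*e^{t}, (1 - t)*e^{t}, 0], [2*t*e^{t}, 2*t*e^{t}, e^{t}]]

A has Jordan form J = [[1, 1, 0], [0, 1, 0], [0, 0, 1]] with A = PJP^{-1}, so e^{tA} = P e^{tJ} P^{-1}.

For a Jordan block J_k(λ), e^{tJ_k(λ)} = e^{λt} · (I + tN + t^2 N^2/2! + ... + t^{k-1} N^{k-1}/(k-1)!) where N is the nilpotent superdiagonal part.

Assembling the blocks and conjugating back gives the entries of e^{tA} as shown above.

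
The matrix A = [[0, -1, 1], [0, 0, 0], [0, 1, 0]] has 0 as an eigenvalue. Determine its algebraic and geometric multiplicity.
The characteristic polynomial is x^3, so the factor x appears with exponent 3: the algebraic multiplicity is 3.

rank(A) = 2, so the eigenspace has dimension 3 - 2 = 1: the geometric multiplicity is 1.

Since 1 < 3, A is not diagonalizable.

algebraic multiplicity 3, geometric multiplicity 1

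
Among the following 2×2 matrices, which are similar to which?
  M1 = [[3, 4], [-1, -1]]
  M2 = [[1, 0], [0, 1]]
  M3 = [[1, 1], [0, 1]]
Characteristic polynomials: χ_{M1} = (x - 1)^2, χ_{M2} = (x - 1)^2, χ_{M3} = (x - 1)^2.

{M1, M3}: invariant factors (x - 1)^2.

{M2}: invariant factors x - 1, x - 1.

Matrices are similar if and only if their invariant-factor lists agree; the partition into similarity classes is {M1, M3}, {M2}.

2 classes: {M1, M3}, {M2}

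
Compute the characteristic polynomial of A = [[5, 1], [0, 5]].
χ_A(x) = (x - 5)^2

xI - A = [[x - 5, -1], [0, x - 5]].

Expanding det(xI - A) along the first row:
det(xI - A) = + (x - 5)·det([[x - 5]]) - (-1)·det([[0]]).

Evaluating gives χ_A(x) = x^2 - 10x + 25 = (x - 5)^2.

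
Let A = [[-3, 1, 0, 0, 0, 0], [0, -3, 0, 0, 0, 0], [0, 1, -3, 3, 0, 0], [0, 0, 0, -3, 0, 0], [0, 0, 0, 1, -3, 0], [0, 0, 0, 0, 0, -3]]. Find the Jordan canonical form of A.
The characteristic polynomial is det(xI - A) = (x + 3)^6, so the eigenvalues are -3 (algebraic multiplicity 6).

For λ = -3: rank(A + 3I) = 2, rank((A + 3I)^2) = 0. The eigenspace has dimension 6 - 2 = 4, so there are 4 Jordan blocks; the rank sequence gives block sizes [2, 2, 1, 1].

Assembling the blocks gives the Jordan form J above.

J = [[-3, 1, 0, 0, 0, 0], [0, -3, 0, 0, 0, 0], [0, 0, -3, 1, 0, 0], [0, 0, 0, -3, 0, 0], [0, 0, 0, 0, -3, 0], [0, 0, 0, 0, 0, -3]]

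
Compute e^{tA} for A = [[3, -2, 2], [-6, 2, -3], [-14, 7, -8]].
e^{tA} = [[(4*t + 1)*e^{-t}, -2*t*e^{-t}, 2*t*e^{-t}], [-6*t*e^{-t}, (3*t + 1)*e^{-t}, -3*t*e^{-t}], [-14*t*e^{-t}, 7*t*e^{-t}, (1 - 7*t)*e^{-t}]]

A has Jordan form J = [[-1, 1, 0], [0, -1, 0], [0, 0, -1]] with A = PJP^{-1}, so e^{tA} = P e^{tJ} P^{-1}.

For a Jordan block J_k(λ), e^{tJ_k(λ)} = e^{λt} · (I + tN + t^2 N^2/2! + ... + t^{k-1} N^{k-1}/(k-1)!) where N is the nilpotent superdiagonal part.

Assembling the blocks and conjugating back gives the entries of e^{tA} as shown above.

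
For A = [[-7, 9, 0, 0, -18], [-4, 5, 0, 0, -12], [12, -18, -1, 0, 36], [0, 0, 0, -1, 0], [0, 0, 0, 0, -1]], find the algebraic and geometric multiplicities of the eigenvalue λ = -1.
algebraic multiplicity 5, geometric multiplicity 4

The characteristic polynomial is (x + 1)^5, so the factor x + 1 appears with exponent 5: the algebraic multiplicity is 5.

rank(A + I) = 1, so the eigenspace has dimension 5 - 1 = 4: the geometric multiplicity is 4.

Since 4 < 5, A is not diagonalizable.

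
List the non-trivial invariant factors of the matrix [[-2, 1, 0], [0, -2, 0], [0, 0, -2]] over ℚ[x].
x + 2, (x + 2)^2

The Jordan structure of A has elementary divisors (x + 2)^2, (x + 2). Arranging the block sizes at each eigenvalue in decreasing order and taking row products gives the invariant factors.

Invariant factors (smallest first, each dividing the next): x + 2, (x + 2)^2.

Check: the last factor (x + 2)^2 is the minimal polynomial, and the product (x + 2)^3 is the characteristic polynomial.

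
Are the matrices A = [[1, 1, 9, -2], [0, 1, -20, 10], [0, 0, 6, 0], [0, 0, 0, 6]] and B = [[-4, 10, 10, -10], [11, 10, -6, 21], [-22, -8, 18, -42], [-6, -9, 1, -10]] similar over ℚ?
Two matrices over a field are similar if and only if they have the same invariant factors.

Both A and B have characteristic polynomial (x - 6)^2(x - 1)^2 and minimal polynomial (x - 6)(x - 1)^2. Computing further, both have invariant factors x - 6, (x - 6)(x - 1)^2. Hence A and B are similar.

Yes.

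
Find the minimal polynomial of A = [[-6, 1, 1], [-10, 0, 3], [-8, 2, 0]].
m_A(x) = (x + 2)^3

The characteristic polynomial factors as (x + 2)^3. The minimal polynomial is ∏(x - λ)^{k_λ} where k_λ is the size of the largest Jordan block at λ.

For λ = -2: rank(A + 2I) = 2, and the largest Jordan block has size 3 (the smallest k with rank((A + 2I)^k) = rank((A + 2I)^(k+1))).

So m_A(x) = (x + 2)^3.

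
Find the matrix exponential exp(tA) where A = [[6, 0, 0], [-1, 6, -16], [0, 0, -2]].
A has Jordan form J = [[-2, 0, 0], [0, 6, 1], [0, 0, 6]] with A = PJP^{-1}, so e^{tA} = P e^{tJ} P^{-1}.

For a Jordan block J_k(λ), e^{tJ_k(λ)} = e^{λt} · (I + tN + t^2 N^2/2! + ... + t^{k-1} N^{k-1}/(k-1)!) where N is the nilpotent superdiagonal part.

Assembling the blocks and conjugating back gives the entries of e^{tA} as shown above.

e^{tA} = [[e^{6*t}, 0, 0], [-t*e^{6*t}, e^{6*t}, 2*(1 - e^{8*t})*e^{-2*t}], [0, 0, e^{-2*t}]]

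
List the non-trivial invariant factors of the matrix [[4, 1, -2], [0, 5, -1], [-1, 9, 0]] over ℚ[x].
The Jordan structure of A has elementary divisors (x - 3)^3. Arranging the block sizes at each eigenvalue in decreasing order and taking row products gives the invariant factors.

Invariant factors (smallest first, each dividing the next): (x - 3)^3.

Check: the last factor (x - 3)^3 is the minimal polynomial, and the product (x - 3)^3 is the characteristic polynomial.

(x - 3)^3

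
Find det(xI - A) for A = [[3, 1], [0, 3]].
xI - A = [[x - 3, -1], [0, x - 3]].

Expanding det(xI - A) along the first row:
det(xI - A) = + (x - 3)·det([[x - 3]]) - (-1)·det([[0]]).

Evaluating gives χ_A(x) = x^2 - 6x + 9 = (x - 3)^2.

χ_A(x) = (x - 3)^2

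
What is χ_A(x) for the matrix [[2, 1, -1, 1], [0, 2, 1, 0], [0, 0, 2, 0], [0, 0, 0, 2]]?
χ_A(x) = (x - 2)^4

xI - A = [[x - 2, -1, 1, -1], [0, x - 2, -1, 0], [0, 0, x - 2, 0], [0, 0, 0, x - 2]].

Expanding det(xI - A) along the first row:
det(xI - A) = + (x - 2)·det([[x - 2, -1, 0], [0, x - 2, 0], [0, 0, x - 2]]) - (-1)·det([[0, -1, 0], [0, x - 2, 0], [0, 0, x - 2]]) + (1)·det([[0, x - 2, 0], [0, 0, 0], [0, 0, x - 2]]) - (-1)·det([[0, x - 2, -1], [0, 0, x - 2], [0, 0, 0]]).

Evaluating gives χ_A(x) = x^4 - 8x^3 + 24x^2 - 32x + 16 = (x - 2)^4.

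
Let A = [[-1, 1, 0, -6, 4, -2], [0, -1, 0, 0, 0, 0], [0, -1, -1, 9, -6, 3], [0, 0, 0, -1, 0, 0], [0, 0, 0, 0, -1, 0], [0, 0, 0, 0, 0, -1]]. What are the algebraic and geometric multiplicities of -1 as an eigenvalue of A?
The characteristic polynomial is (x + 1)^6, so the factor x + 1 appears with exponent 6: the algebraic multiplicity is 6.

rank(A + I) = 2, so the eigenspace has dimension 6 - 2 = 4: the geometric multiplicity is 4.

Since 4 < 6, A is not diagonalizable.

algebraic multiplicity 6, geometric multiplicity 4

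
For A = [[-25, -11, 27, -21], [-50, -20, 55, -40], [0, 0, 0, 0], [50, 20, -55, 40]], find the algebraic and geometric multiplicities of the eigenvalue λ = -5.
The characteristic polynomial is x^3(x + 5), so the factor x + 5 appears with exponent 1: the algebraic multiplicity is 1.

rank(A + 5I) = 3, so the eigenspace has dimension 4 - 3 = 1: the geometric multiplicity is 1.

algebraic multiplicity 1, geometric multiplicity 1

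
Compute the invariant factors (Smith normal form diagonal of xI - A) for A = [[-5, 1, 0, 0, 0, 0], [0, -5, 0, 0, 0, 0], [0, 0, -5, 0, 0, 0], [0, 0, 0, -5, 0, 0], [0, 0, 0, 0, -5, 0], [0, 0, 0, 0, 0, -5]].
x + 5, x + 5, x + 5, x + 5, (x + 5)^2

The Jordan structure of A has elementary divisors (x + 5)^2, (x + 5), (x + 5), (x + 5), (x + 5). Arranging the block sizes at each eigenvalue in decreasing order and taking row products gives the invariant factors.

Invariant factors (smallest first, each dividing the next): x + 5, x + 5, x + 5, x + 5, (x + 5)^2.

Check: the last factor (x + 5)^2 is the minimal polynomial, and the product (x + 5)^6 is the characteristic polynomial.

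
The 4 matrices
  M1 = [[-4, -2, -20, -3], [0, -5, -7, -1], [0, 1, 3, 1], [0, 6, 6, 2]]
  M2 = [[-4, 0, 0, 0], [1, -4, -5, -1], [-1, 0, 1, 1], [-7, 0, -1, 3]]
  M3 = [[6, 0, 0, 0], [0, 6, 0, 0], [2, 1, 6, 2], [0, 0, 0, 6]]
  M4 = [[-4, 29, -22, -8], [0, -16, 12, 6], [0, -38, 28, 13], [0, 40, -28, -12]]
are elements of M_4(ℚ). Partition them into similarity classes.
3 classes: {M1, M4}, {M2}, {M3}

Characteristic polynomials: χ_{M1} = (x - 2)^2(x + 4)^2, χ_{M2} = (x - 2)^2(x + 4)^2, χ_{M3} = (x - 6)^4, χ_{M4} = (x - 2)^2(x + 4)^2.

{M1, M4}: invariant factors (x - 2)^2(x + 4)^2.

{M2}: invariant factors x + 4, (x - 2)^2(x + 4).

{M3}: invariant factors x - 6, x - 6, (x - 6)^2.

Matrices are similar if and only if their invariant-factor lists agree; the partition into similarity classes is {M1, M4}, {M2}, {M3}.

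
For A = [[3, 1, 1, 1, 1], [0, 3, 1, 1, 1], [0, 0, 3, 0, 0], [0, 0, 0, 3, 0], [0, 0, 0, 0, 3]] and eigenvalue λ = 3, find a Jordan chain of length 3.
We seek v_1 ∈ ker((A - 3I)^3) \ ker((A - 3I)^2), then set v_{i+1} = (A - 3I) v_i.

One such chain is v_1 = [[1, 0, 1, 0, 0]]^T, v_2 = [[1, 1, 0, 0, 0]]^T, v_3 = [[1, 0, 0, 0, 0]]^T. Check: (A - 3I) v_3 = [[0, 0, 0, 0, 0]]^T = 0.

v_1 = [[1, 0, 1, 0, 0]]^T, v_2 = [[1, 1, 0, 0, 0]]^T, v_3 = [[1, 0, 0, 0, 0]]^T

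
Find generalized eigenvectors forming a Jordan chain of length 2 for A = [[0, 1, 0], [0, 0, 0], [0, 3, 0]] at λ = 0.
We seek v_1 ∈ ker(A^2) \ ker(A), then set v_{i+1} = A v_i.

One such chain is v_1 = [[0, 1, -1]]^T, v_2 = [[1, 0, 3]]^T. Check: A v_2 = [[0, 0, 0]]^T = 0.

v_1 = [[0, 1, -1]]^T, v_2 = [[1, 0, 3]]^T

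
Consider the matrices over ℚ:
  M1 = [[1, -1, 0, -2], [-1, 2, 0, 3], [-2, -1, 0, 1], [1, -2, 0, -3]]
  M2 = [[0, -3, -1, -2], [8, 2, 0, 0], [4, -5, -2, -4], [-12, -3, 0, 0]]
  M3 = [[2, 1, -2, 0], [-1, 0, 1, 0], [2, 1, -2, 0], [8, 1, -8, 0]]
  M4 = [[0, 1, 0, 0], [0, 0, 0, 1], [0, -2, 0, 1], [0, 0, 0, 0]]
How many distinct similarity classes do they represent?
Characteristic polynomials: χ_{M1} = x^4, χ_{M2} = x^4, χ_{M3} = x^4, χ_{M4} = x^4.

{M1, M2, M3, M4}: invariant factors x, x^3.

Matrices are similar if and only if their invariant-factor lists agree; the partition into similarity classes is {M1, M2, M3, M4}.

1 class: {M1, M2, M3, M4}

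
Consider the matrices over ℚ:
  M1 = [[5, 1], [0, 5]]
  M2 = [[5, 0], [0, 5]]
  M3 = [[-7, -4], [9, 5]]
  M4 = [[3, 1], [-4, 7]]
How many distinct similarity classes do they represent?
Characteristic polynomials: χ_{M1} = (x - 5)^2, χ_{M2} = (x - 5)^2, χ_{M3} = (x + 1)^2, χ_{M4} = (x - 5)^2.

{M1, M4}: invariant factors (x - 5)^2.

{M2}: invariant factors x - 5, x - 5.

{M3}: invariant factors (x + 1)^2.

Matrices are similar if and only if their invariant-factor lists agree; the partition into similarity classes is {M1, M4}, {M2}, {M3}.

3 classes: {M1, M4}, {M2}, {M3}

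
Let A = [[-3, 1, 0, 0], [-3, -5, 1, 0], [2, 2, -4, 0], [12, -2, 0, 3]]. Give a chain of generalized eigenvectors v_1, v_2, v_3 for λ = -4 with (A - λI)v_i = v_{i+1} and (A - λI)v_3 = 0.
We seek v_1 ∈ ker((A + 4I)^3) \ ker((A + 4I)^2), then set v_{i+1} = (A + 4I) v_i.

One such chain is v_1 = [[2, -2, 5, -4]]^T, v_2 = [[0, 1, 0, 0]]^T, v_3 = [[1, -1, 2, -2]]^T. Check: (A + 4I) v_3 = [[0, 0, 0, 0]]^T = 0.

v_1 = [[2, -2, 5, -4]]^T, v_2 = [[0, 1, 0, 0]]^T, v_3 = [[1, -1, 2, -2]]^T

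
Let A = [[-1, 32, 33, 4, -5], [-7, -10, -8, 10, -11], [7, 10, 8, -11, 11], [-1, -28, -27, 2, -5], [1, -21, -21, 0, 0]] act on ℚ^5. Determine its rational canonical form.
The invariant factors of A (the non-unit diagonal entries of the Smith normal form of xI - A over ℚ[x]) are (x - 4)(x + 5)(x^3 + x - 3), each dividing the next. The characteristic polynomial is their product, (x - 4)(x + 5)(x^3 + x - 3).

The rational canonical form is the block-diagonal matrix of companion matrices C(f_i):
R = [[0, 0, 0, 0, -60], [1, 0, 0, 0, 23], [0, 1, 0, 0, 2], [0, 0, 1, 0, 19], [0, 0, 0, 1, -1]].

Note the characteristic polynomial does not split into linear factors over ℚ, so A has no Jordan form over ℚ; the rational canonical form exists over any field.

R = [[0, 0, 0, 0, -60], [1, 0, 0, 0, 23], [0, 1, 0, 0, 2], [0, 0, 1, 0, 19], [0, 0, 0, 1, -1]]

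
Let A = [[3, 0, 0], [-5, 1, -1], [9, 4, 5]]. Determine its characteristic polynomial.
χ_A(x) = (x - 3)^3

xI - A = [[x - 3, 0, 0], [5, x - 1, 1], [-9, -4, x - 5]].

Expanding det(xI - A) along the first row:
det(xI - A) = + (x - 3)·det([[x - 1, 1], [-4, x - 5]]) - (0)·det([[5, 1], [-9, x - 5]]) + (0)·det([[5, x - 1], [-9, -4]]).

Evaluating gives χ_A(x) = x^3 - 9x^2 + 27x - 27 = (x - 3)^3.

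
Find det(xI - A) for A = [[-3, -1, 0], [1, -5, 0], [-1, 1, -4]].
xI - A = [[x + 3, 1, 0], [-1, x + 5, 0], [1, -1, x + 4]].

Expanding det(xI - A) along the first row:
det(xI - A) = + (x + 3)·det([[x + 5, 0], [-1, x + 4]]) - (1)·det([[-1, 0], [1, x + 4]]) + (0)·det([[-1, x + 5], [1, -1]]).

Evaluating gives χ_A(x) = x^3 + 12x^2 + 48x + 64 = (x + 4)^3.

χ_A(x) = (x + 4)^3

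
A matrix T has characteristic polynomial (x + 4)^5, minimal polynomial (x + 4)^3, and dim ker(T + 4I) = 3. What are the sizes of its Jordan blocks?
Jordan blocks: (-4, 3), (-4, 1), (-4, 1)

λ = -4: algebraic multiplicity 5 (exponent in χ_T), largest block size 3 (exponent in m_T), 3 blocks (geometric multiplicity). These force block sizes [3, 1, 1].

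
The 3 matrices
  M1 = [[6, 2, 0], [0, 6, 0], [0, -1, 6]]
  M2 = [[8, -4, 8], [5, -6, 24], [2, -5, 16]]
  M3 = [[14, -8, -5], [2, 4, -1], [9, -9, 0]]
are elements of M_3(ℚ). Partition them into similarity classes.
Characteristic polynomials: χ_{M1} = (x - 6)^3, χ_{M2} = (x - 6)^3, χ_{M3} = (x - 6)^3.

{M1}: invariant factors x - 6, (x - 6)^2.

{M2, M3}: invariant factors (x - 6)^3.

Matrices are similar if and only if their invariant-factor lists agree; the partition into similarity classes is {M1}, {M2, M3}.

2 classes: {M1}, {M2, M3}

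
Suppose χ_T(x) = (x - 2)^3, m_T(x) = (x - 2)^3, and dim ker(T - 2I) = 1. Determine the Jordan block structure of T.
λ = 2: algebraic multiplicity 3 (exponent in χ_T), largest block size 3 (exponent in m_T), 1 block (geometric multiplicity). This forces block sizes [3].

Jordan blocks: (2, 3)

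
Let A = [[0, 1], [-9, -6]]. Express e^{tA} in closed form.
A has Jordan form J = [[-3, 1], [0, -3]] with A = PJP^{-1}, so e^{tA} = P e^{tJ} P^{-1}.

For a Jordan block J_k(λ), e^{tJ_k(λ)} = e^{λt} · (I + tN + t^2 N^2/2! + ... + t^{k-1} N^{k-1}/(k-1)!) where N is the nilpotent superdiagonal part.

Assembling the blocks and conjugating back gives the entries of e^{tA} as shown above.

e^{tA} = [[(3*t + 1)*e^{-3*t}, t*e^{-3*t}], [-9*t*e^{-3*t}, (1 - 3*t)*e^{-3*t}]]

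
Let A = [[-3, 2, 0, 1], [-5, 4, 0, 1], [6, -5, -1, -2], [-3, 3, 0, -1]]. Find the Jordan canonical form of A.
The characteristic polynomial is det(xI - A) = (x - 2)(x + 1)^3, so the eigenvalues are -1 (algebraic multiplicity 3), 2 (algebraic multiplicity 1).

For λ = -1: rank(A + I) = 3, rank((A + I)^2) = 2, rank((A + I)^3) = 1. The eigenspace has dimension 4 - 3 = 1, so there is 1 Jordan block; the rank sequence gives block sizes [3].

For λ = 2: algebraic multiplicity 1 gives one 1×1 block.

Assembling the blocks gives the Jordan form J above.

J = [[-1, 1, 0, 0], [0, -1, 1, 0], [0, 0, -1, 0], [0, 0, 0, 2]]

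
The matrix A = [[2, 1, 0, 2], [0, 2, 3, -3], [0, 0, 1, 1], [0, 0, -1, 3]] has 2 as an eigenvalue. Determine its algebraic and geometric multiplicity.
algebraic multiplicity 4, geometric multiplicity 2

The characteristic polynomial is (x - 2)^4, so the factor x - 2 appears with exponent 4: the algebraic multiplicity is 4.

rank(A - 2I) = 2, so the eigenspace has dimension 4 - 2 = 2: the geometric multiplicity is 2.

Since 2 < 4, A is not diagonalizable.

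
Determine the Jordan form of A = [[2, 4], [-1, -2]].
J = [[0, 1], [0, 0]]

The characteristic polynomial is det(xI - A) = x^2, so the eigenvalues are 0 (algebraic multiplicity 2).

For λ = 0: rank(A) = 1, rank(A^2) = 0. The eigenspace has dimension 2 - 1 = 1, so there is 1 Jordan block; the rank sequence gives block sizes [2].

Assembling the blocks gives the Jordan form J above.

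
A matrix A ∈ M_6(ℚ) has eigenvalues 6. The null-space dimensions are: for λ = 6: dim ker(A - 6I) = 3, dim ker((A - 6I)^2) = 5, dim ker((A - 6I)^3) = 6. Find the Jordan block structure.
λ = 6: successive nullity increments [3, 2, 1] count blocks of size ≥ k; block sizes are [3, 2, 1].

Jordan blocks: (6, 3), (6, 2), (6, 1)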